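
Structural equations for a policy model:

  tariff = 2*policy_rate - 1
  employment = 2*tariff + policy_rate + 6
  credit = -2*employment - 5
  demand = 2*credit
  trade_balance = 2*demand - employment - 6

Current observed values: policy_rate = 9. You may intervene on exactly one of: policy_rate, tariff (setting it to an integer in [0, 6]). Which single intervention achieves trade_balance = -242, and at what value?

Intervening on policy_rate: with other inputs at their observed values, trade_balance = -45*policy_rate - 62. Solving for -242 gives policy_rate = 4, within [0, 6].
Intervening on tariff: trade_balance = -18*tariff - 161. Reaching -242 requires tariff = 9/2, not an integer.

set policy_rate = 4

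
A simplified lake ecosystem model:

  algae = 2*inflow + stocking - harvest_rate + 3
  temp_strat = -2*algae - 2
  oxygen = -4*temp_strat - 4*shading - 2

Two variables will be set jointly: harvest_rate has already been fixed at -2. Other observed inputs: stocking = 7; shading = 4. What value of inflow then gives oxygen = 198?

With harvest_rate held at -2:
Substituting into the algae equation gives algae = 2*inflow + 12.
Substituting into the temp_strat equation gives temp_strat = -4*inflow - 26.
This gives oxygen = 16*inflow + 86.
Solve 16*inflow + 86 = 198: inflow = (198 - 86) / 16 = 7.

inflow = 7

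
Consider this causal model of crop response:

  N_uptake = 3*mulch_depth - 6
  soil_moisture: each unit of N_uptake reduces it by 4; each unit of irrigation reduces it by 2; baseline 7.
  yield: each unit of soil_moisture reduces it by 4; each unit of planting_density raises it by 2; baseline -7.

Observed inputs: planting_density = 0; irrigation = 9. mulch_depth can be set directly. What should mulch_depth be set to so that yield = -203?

mulch_depth = -3

Substituting into the soil_moisture equation gives soil_moisture = -12*mulch_depth + 13.
Substituting into the yield equation gives yield = 48*mulch_depth - 59.
Solve 48*mulch_depth - 59 = -203: mulch_depth = (-203 + 59) / 48 = -3.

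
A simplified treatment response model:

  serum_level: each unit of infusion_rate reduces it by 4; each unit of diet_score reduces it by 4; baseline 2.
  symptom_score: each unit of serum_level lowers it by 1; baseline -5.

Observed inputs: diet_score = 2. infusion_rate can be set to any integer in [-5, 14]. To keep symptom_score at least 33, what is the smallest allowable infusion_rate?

Substituting into the serum_level equation gives serum_level = -4*infusion_rate - 6.
So symptom_score = 4*infusion_rate + 1.
Require 4*infusion_rate + 1 ≥ 33, so infusion_rate ≥ 8.
The smallest integer in [-5, 14] satisfying this is 8.

infusion_rate = 8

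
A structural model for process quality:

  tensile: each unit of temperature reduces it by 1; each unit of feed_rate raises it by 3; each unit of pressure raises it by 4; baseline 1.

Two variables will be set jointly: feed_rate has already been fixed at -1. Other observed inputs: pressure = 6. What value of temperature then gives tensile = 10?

With feed_rate held at -1:
Substituting into the tensile equation gives tensile = -temperature + 22.
Solve -temperature + 22 = 10: temperature = (10 - 22) / -1 = 12.

temperature = 12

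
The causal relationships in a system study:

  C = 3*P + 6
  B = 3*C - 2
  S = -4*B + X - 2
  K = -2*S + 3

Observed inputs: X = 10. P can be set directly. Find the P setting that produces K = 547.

P = 6

Substituting into the B equation gives B = 9*P + 16.
This gives S = -36*P - 56.
K becomes 72*P + 115.
Solve 72*P + 115 = 547: P = (547 - 115) / 72 = 6.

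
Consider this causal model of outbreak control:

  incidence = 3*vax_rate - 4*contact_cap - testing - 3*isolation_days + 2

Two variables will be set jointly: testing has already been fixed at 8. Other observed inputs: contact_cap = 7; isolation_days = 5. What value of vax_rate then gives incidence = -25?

With testing held at 8:
Substituting into the incidence equation gives incidence = 3*vax_rate - 49.
Solve 3*vax_rate - 49 = -25: vax_rate = (-25 + 49) / 3 = 8.

vax_rate = 8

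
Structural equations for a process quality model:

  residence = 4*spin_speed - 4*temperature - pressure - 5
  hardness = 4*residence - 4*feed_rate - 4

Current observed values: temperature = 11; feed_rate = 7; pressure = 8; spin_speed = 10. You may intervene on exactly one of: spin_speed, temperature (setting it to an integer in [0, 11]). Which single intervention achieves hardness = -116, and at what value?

Intervening on spin_speed: with other inputs at their observed values, hardness = 16*spin_speed - 260. Solving for -116 gives spin_speed = 9, within [0, 11].
Intervening on temperature: hardness = -16*temperature + 76. Reaching -116 requires temperature = 12, outside [0, 11].

set spin_speed = 9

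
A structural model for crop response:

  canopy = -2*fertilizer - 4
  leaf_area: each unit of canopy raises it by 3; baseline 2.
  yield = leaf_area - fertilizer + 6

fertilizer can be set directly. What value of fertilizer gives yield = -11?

fertilizer = 1

Substituting into the leaf_area equation gives leaf_area = -6*fertilizer - 10.
yield becomes -7*fertilizer - 4.
Solve -7*fertilizer - 4 = -11: fertilizer = (-11 + 4) / -7 = 1.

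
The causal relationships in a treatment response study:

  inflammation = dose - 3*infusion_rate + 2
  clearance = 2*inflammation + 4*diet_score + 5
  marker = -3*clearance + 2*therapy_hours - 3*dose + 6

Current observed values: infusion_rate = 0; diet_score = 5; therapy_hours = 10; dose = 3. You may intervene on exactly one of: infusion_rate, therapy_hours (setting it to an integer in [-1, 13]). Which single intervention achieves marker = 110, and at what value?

Intervening on infusion_rate: with other inputs at their observed values, marker = 18*infusion_rate - 88. Solving for 110 gives infusion_rate = 11, within [-1, 13].
Intervening on therapy_hours: marker = 2*therapy_hours - 108. Reaching 110 requires therapy_hours = 109, outside [-1, 13].

set infusion_rate = 11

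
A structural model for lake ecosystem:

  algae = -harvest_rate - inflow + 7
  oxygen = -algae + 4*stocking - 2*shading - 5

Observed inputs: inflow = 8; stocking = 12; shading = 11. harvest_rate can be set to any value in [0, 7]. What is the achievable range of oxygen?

Substituting into the algae equation gives algae = -harvest_rate - 1.
oxygen becomes harvest_rate + 22.
Linear in harvest_rate, so extremes are at the endpoints: harvest_rate = 0 gives oxygen = 22; harvest_rate = 7 gives oxygen = 29.

22 to 29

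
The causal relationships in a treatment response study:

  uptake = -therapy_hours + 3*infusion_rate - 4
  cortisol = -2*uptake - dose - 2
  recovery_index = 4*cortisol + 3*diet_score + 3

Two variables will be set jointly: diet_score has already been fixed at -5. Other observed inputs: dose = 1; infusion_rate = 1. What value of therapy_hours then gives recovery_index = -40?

therapy_hours = -3

With diet_score held at -5:
Substituting into the uptake equation gives uptake = -therapy_hours - 1.
cortisol becomes 2*therapy_hours - 1.
Substituting into the recovery_index equation gives recovery_index = 8*therapy_hours - 16.
Solve 8*therapy_hours - 16 = -40: therapy_hours = (-40 + 16) / 8 = -3.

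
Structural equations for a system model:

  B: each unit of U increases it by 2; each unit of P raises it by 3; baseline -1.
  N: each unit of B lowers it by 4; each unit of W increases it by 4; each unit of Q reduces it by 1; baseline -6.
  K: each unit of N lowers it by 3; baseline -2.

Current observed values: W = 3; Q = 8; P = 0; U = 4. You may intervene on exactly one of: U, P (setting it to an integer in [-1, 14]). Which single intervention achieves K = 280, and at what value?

Intervening on U: with other inputs at their observed values, K = 24*U - 8. Solving for 280 gives U = 12, within [-1, 14].
Intervening on P: K = 36*P + 88. Reaching 280 requires P = 16/3, not an integer.

set U = 12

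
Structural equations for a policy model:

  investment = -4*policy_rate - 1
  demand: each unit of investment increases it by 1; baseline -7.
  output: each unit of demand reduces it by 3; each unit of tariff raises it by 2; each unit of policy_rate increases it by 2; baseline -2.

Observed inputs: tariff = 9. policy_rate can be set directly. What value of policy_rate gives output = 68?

policy_rate = 2

Substituting into the demand equation gives demand = -4*policy_rate - 8.
Substituting into the output equation gives output = 14*policy_rate + 40.
Solve 14*policy_rate + 40 = 68: policy_rate = (68 - 40) / 14 = 2.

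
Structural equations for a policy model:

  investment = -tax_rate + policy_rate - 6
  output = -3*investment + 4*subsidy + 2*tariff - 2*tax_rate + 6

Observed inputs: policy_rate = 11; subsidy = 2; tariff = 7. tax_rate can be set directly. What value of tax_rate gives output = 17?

tax_rate = 4

Substituting into the investment equation gives investment = -tax_rate + 5.
So output = tax_rate + 13.
Solve tax_rate + 13 = 17: tax_rate = (17 - 13) / 1 = 4.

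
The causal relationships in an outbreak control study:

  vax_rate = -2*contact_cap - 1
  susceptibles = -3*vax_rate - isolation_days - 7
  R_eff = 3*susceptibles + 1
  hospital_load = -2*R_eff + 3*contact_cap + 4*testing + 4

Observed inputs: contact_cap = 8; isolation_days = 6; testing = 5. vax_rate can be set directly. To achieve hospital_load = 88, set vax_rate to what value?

Intervening on vax_rate fixes its value directly, overriding its dependence on contact_cap.
Substituting into the susceptibles equation gives susceptibles = -3*vax_rate - 13.
Substituting into the R_eff equation gives R_eff = -9*vax_rate - 38.
This gives hospital_load = 18*vax_rate + 124.
Solve 18*vax_rate + 124 = 88: vax_rate = (88 - 124) / 18 = -2.

vax_rate = -2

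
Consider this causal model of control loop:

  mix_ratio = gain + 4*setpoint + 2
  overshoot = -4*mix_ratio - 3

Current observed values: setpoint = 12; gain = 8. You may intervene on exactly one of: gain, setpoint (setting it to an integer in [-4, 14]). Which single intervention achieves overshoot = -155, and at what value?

Intervening on gain: overshoot = -4*gain - 203. Reaching -155 requires gain = -12, outside [-4, 14].
Intervening on setpoint: with other inputs at their observed values, overshoot = -16*setpoint - 43. Solving for -155 gives setpoint = 7, within [-4, 14].

set setpoint = 7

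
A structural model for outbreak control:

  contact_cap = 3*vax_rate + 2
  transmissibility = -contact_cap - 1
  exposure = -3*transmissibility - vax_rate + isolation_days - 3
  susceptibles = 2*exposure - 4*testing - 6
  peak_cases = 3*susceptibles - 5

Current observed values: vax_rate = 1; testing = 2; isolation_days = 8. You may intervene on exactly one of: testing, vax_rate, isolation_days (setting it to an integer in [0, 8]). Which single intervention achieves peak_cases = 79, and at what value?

Intervening on testing: peak_cases = -12*testing + 109. Reaching 79 requires testing = 5/2, not an integer.
Intervening on vax_rate: peak_cases = 48*vax_rate + 37. Reaching 79 requires vax_rate = 7/8, not an integer.
Intervening on isolation_days: with other inputs at their observed values, peak_cases = 6*isolation_days + 37. Solving for 79 gives isolation_days = 7, within [0, 8].

set isolation_days = 7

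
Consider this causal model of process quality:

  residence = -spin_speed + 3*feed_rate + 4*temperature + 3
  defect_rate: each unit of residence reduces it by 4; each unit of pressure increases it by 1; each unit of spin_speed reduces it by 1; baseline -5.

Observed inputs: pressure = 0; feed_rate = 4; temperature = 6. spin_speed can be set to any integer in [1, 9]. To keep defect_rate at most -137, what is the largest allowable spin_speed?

spin_speed = 8

Substituting into the residence equation gives residence = -spin_speed + 39.
Substituting into the defect_rate equation gives defect_rate = 3*spin_speed - 161.
Require 3*spin_speed - 161 ≤ -137, so spin_speed ≤ 8.
The largest integer in [1, 9] satisfying this is 8.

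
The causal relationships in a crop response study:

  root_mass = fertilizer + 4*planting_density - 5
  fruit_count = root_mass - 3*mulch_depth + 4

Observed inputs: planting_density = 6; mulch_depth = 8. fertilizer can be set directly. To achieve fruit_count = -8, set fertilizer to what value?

fertilizer = -7

Substituting into the root_mass equation gives root_mass = fertilizer + 19.
This gives fruit_count = fertilizer - 1.
Solve fertilizer - 1 = -8: fertilizer = (-8 + 1) / 1 = -7.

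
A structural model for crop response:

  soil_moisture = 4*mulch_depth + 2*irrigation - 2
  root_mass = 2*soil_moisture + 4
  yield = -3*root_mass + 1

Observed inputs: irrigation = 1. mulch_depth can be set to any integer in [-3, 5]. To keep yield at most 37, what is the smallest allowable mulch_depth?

mulch_depth = -2

Substituting into the soil_moisture equation gives soil_moisture = 4*mulch_depth.
This gives root_mass = 8*mulch_depth + 4.
This gives yield = -24*mulch_depth - 11.
Require -24*mulch_depth - 11 ≤ 37, so mulch_depth ≥ -2.
The smallest integer in [-3, 5] satisfying this is -2.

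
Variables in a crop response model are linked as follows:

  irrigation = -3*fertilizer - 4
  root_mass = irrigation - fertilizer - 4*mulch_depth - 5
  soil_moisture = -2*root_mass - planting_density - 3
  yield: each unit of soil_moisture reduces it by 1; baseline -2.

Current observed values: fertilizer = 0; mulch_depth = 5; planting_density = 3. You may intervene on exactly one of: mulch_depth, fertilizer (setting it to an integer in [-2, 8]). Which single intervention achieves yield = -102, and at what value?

Intervening on mulch_depth: yield = -8*mulch_depth - 14. Reaching -102 requires mulch_depth = 11, outside [-2, 8].
Intervening on fertilizer: with other inputs at their observed values, yield = -8*fertilizer - 54. Solving for -102 gives fertilizer = 6, within [-2, 8].

set fertilizer = 6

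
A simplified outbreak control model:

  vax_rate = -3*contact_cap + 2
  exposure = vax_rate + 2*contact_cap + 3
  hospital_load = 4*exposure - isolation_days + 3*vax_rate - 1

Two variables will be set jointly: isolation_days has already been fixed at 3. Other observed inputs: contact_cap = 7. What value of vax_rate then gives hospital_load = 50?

With isolation_days held at 3:
Intervening on vax_rate fixes its value directly, overriding its dependence on contact_cap.
Substituting into the exposure equation gives exposure = vax_rate + 17.
Substituting into the hospital_load equation gives hospital_load = 7*vax_rate + 64.
Solve 7*vax_rate + 64 = 50: vax_rate = (50 - 64) / 7 = -2.

vax_rate = -2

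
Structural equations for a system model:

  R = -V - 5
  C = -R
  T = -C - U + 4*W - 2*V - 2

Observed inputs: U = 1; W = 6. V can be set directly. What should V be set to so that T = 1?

V = 5

Substituting into the C equation gives C = V + 5.
Substituting into the T equation gives T = -3*V + 16.
Solve -3*V + 16 = 1: V = (1 - 16) / -3 = 5.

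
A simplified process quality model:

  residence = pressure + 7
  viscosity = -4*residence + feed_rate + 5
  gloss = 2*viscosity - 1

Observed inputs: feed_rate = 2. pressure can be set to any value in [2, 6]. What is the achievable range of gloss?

-91 to -59

Substituting into the viscosity equation gives viscosity = -4*pressure - 21.
Substituting into the gloss equation gives gloss = -8*pressure - 43.
Linear in pressure, so extremes are at the endpoints: pressure = 2 gives gloss = -59; pressure = 6 gives gloss = -91.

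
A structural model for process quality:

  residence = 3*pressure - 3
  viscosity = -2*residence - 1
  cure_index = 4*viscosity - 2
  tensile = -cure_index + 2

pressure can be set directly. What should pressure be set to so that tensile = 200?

Substituting into the viscosity equation gives viscosity = -6*pressure + 5.
cure_index becomes -24*pressure + 18.
Substituting into the tensile equation gives tensile = 24*pressure - 16.
Solve 24*pressure - 16 = 200: pressure = (200 + 16) / 24 = 9.

pressure = 9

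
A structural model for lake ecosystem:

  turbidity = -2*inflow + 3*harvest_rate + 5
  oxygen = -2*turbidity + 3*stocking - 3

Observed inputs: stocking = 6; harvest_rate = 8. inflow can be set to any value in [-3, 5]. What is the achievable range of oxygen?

-55 to -23

Substituting into the turbidity equation gives turbidity = -2*inflow + 29.
Substituting into the oxygen equation gives oxygen = 4*inflow - 43.
Linear in inflow, so extremes are at the endpoints: inflow = -3 gives oxygen = -55; inflow = 5 gives oxygen = -23.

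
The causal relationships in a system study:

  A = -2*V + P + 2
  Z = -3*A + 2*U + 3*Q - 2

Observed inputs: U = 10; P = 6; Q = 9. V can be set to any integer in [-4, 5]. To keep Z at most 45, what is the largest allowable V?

Substituting into the A equation gives A = -2*V + 8.
So Z = 6*V + 21.
Require 6*V + 21 ≤ 45, so V ≤ 4.
The largest integer in [-4, 5] satisfying this is 4.

V = 4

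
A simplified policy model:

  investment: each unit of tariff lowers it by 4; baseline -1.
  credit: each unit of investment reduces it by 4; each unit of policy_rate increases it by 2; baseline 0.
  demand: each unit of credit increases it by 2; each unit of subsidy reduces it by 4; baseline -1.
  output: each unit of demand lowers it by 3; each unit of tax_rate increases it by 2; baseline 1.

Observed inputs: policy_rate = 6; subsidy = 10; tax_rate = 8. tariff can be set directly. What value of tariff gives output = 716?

Substituting into the credit equation gives credit = 16*tariff + 16.
Substituting into the demand equation gives demand = 32*tariff - 9.
output becomes -96*tariff + 44.
Solve -96*tariff + 44 = 716: tariff = (716 - 44) / -96 = -7.

tariff = -7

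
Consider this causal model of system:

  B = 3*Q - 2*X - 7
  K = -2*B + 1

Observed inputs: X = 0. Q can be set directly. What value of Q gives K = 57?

Substituting into the B equation gives B = 3*Q - 7.
This gives K = -6*Q + 15.
Solve -6*Q + 15 = 57: Q = (57 - 15) / -6 = -7.

Q = -7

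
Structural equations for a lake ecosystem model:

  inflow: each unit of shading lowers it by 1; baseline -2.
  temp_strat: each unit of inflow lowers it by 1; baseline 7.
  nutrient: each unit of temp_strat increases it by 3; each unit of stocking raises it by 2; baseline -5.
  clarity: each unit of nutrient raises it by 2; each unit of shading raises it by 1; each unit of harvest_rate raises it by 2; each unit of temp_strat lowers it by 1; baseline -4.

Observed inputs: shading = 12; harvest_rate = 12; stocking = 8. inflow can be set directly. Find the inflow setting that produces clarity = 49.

Intervening on inflow fixes its value directly, overriding its dependence on shading.
Substituting into the nutrient equation gives nutrient = -3*inflow + 32.
This gives clarity = -5*inflow + 89.
Solve -5*inflow + 89 = 49: inflow = (49 - 89) / -5 = 8.

inflow = 8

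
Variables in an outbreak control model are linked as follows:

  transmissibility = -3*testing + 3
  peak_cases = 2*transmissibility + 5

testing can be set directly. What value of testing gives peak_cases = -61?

Substituting into the peak_cases equation gives peak_cases = -6*testing + 11.
Solve -6*testing + 11 = -61: testing = (-61 - 11) / -6 = 12.

testing = 12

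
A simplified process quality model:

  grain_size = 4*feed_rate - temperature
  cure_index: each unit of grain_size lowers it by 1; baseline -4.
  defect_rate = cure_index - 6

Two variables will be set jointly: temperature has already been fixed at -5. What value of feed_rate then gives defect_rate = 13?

With temperature held at -5:
Substituting into the grain_size equation gives grain_size = 4*feed_rate + 5.
Substituting into the cure_index equation gives cure_index = -4*feed_rate - 9.
This gives defect_rate = -4*feed_rate - 15.
Solve -4*feed_rate - 15 = 13: feed_rate = (13 + 15) / -4 = -7.

feed_rate = -7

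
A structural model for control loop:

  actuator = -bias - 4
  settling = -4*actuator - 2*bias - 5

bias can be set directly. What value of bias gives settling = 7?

Substituting into the settling equation gives settling = 2*bias + 11.
Solve 2*bias + 11 = 7: bias = (7 - 11) / 2 = -2.

bias = -2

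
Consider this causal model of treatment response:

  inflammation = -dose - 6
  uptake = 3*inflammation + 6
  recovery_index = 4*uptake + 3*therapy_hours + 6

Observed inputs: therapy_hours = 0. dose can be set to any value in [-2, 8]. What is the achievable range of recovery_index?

-138 to -18

Substituting into the uptake equation gives uptake = -3*dose - 12.
So recovery_index = -12*dose - 42.
Linear in dose, so extremes are at the endpoints: dose = -2 gives recovery_index = -18; dose = 8 gives recovery_index = -138.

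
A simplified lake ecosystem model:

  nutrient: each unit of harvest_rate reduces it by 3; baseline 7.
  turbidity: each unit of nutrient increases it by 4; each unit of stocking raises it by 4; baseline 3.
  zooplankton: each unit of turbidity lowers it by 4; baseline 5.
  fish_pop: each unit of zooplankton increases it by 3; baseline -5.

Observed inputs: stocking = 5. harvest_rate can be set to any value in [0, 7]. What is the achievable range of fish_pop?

-602 to 406

Substituting into the turbidity equation gives turbidity = -12*harvest_rate + 51.
Substituting into the zooplankton equation gives zooplankton = 48*harvest_rate - 199.
Substituting into the fish_pop equation gives fish_pop = 144*harvest_rate - 602.
Linear in harvest_rate, so extremes are at the endpoints: harvest_rate = 0 gives fish_pop = -602; harvest_rate = 7 gives fish_pop = 406.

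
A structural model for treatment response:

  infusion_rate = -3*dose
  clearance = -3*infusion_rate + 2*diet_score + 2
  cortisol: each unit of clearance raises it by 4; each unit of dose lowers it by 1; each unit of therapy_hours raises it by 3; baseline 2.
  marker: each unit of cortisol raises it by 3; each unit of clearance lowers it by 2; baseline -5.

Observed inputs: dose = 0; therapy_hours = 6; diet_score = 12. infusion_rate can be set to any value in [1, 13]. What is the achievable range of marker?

Intervening on infusion_rate fixes its value directly, overriding its dependence on dose.
Substituting into the clearance equation gives clearance = -3*infusion_rate + 26.
So cortisol = -12*infusion_rate + 124.
marker becomes -30*infusion_rate + 315.
Linear in infusion_rate, so extremes are at the endpoints: infusion_rate = 1 gives marker = 285; infusion_rate = 13 gives marker = -75.

-75 to 285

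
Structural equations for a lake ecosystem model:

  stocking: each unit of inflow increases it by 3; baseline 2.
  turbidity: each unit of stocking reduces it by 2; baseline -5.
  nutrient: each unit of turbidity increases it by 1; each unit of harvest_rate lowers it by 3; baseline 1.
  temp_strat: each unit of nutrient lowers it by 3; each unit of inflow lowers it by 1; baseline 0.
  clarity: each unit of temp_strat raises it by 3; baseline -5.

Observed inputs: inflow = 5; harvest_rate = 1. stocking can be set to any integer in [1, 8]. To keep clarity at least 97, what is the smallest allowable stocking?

stocking = 3

Intervening on stocking fixes its value directly, overriding its dependence on inflow.
Substituting into the nutrient equation gives nutrient = -2*stocking - 7.
Substituting into the temp_strat equation gives temp_strat = 6*stocking + 16.
Substituting into the clarity equation gives clarity = 18*stocking + 43.
Require 18*stocking + 43 ≥ 97, so stocking ≥ 3.
The smallest integer in [1, 8] satisfying this is 3.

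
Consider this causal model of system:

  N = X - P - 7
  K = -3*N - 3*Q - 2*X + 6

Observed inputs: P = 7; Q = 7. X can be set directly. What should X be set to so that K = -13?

Substituting into the N equation gives N = X - 14.
Substituting into the K equation gives K = -5*X + 27.
Solve -5*X + 27 = -13: X = (-13 - 27) / -5 = 8.

X = 8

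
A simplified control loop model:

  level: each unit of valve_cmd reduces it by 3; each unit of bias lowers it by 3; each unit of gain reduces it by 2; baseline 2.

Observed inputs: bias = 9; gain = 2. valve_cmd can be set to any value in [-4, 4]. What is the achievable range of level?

-41 to -17

Substituting into the level equation gives level = -3*valve_cmd - 29.
Linear in valve_cmd, so extremes are at the endpoints: valve_cmd = -4 gives level = -17; valve_cmd = 4 gives level = -41.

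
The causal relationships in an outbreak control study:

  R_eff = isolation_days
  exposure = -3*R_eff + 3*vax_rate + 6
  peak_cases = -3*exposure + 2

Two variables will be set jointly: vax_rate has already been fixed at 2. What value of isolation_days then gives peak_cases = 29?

isolation_days = 7

With vax_rate held at 2:
Substituting into the exposure equation gives exposure = -3*isolation_days + 12.
Substituting into the peak_cases equation gives peak_cases = 9*isolation_days - 34.
Solve 9*isolation_days - 34 = 29: isolation_days = (29 + 34) / 9 = 7.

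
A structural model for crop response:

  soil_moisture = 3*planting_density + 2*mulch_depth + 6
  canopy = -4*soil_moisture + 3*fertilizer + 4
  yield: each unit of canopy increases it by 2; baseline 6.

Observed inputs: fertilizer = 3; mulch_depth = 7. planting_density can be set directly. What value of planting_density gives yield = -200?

Substituting into the soil_moisture equation gives soil_moisture = 3*planting_density + 20.
This gives canopy = -12*planting_density - 67.
This gives yield = -24*planting_density - 128.
Solve -24*planting_density - 128 = -200: planting_density = (-200 + 128) / -24 = 3.

planting_density = 3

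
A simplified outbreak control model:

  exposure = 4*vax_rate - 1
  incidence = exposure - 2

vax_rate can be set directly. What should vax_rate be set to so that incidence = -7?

vax_rate = -1

Substituting into the incidence equation gives incidence = 4*vax_rate - 3.
Solve 4*vax_rate - 3 = -7: vax_rate = (-7 + 3) / 4 = -1.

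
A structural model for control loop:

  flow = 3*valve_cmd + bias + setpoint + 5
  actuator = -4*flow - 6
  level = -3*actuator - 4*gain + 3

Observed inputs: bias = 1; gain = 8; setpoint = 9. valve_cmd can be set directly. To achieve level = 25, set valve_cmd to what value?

Substituting into the flow equation gives flow = 3*valve_cmd + 15.
Substituting into the actuator equation gives actuator = -12*valve_cmd - 66.
Substituting into the level equation gives level = 36*valve_cmd + 169.
Solve 36*valve_cmd + 169 = 25: valve_cmd = (25 - 169) / 36 = -4.

valve_cmd = -4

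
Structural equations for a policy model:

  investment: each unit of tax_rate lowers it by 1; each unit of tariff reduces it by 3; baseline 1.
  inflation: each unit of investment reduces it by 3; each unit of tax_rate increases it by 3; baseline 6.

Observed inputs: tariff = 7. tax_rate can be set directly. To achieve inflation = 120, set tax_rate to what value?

Substituting into the investment equation gives investment = -tax_rate - 20.
Substituting into the inflation equation gives inflation = 6*tax_rate + 66.
Solve 6*tax_rate + 66 = 120: tax_rate = (120 - 66) / 6 = 9.

tax_rate = 9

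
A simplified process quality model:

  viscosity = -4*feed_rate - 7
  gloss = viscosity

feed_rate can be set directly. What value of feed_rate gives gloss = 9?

feed_rate = -4

Substituting into the gloss equation gives gloss = -4*feed_rate - 7.
Solve -4*feed_rate - 7 = 9: feed_rate = (9 + 7) / -4 = -4.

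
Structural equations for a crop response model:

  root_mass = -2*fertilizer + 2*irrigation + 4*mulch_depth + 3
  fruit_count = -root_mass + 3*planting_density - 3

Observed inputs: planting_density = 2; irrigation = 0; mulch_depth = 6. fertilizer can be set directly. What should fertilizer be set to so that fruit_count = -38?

fertilizer = -7

Substituting into the root_mass equation gives root_mass = -2*fertilizer + 27.
Substituting into the fruit_count equation gives fruit_count = 2*fertilizer - 24.
Solve 2*fertilizer - 24 = -38: fertilizer = (-38 + 24) / 2 = -7.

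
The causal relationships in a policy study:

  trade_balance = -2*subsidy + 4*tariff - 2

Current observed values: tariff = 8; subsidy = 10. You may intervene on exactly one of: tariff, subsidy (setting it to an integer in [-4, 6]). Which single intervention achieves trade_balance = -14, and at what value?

Intervening on tariff: with other inputs at their observed values, trade_balance = 4*tariff - 22. Solving for -14 gives tariff = 2, within [-4, 6].
Intervening on subsidy: trade_balance = -2*subsidy + 30. Reaching -14 requires subsidy = 22, outside [-4, 6].

set tariff = 2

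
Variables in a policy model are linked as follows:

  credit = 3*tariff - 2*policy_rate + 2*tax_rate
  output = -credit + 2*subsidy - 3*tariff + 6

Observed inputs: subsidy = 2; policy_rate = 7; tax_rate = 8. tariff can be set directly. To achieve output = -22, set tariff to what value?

tariff = 5

Substituting into the credit equation gives credit = 3*tariff + 2.
This gives output = -6*tariff + 8.
Solve -6*tariff + 8 = -22: tariff = (-22 - 8) / -6 = 5.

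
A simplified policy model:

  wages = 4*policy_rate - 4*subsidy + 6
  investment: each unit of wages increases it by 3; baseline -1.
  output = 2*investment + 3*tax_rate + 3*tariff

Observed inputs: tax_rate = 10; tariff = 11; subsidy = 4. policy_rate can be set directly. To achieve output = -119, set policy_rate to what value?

policy_rate = -5

Substituting into the wages equation gives wages = 4*policy_rate - 10.
Substituting into the investment equation gives investment = 12*policy_rate - 31.
Substituting into the output equation gives output = 24*policy_rate + 1.
Solve 24*policy_rate + 1 = -119: policy_rate = (-119 - 1) / 24 = -5.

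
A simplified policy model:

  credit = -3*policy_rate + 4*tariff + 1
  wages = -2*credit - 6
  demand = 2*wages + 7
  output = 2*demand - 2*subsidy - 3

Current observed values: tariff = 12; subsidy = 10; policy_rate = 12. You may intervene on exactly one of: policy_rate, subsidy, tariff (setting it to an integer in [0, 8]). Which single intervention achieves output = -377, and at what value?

set policy_rate = 2

Intervening on policy_rate: with other inputs at their observed values, output = 24*policy_rate - 425. Solving for -377 gives policy_rate = 2, within [0, 8].
Intervening on subsidy: output = -2*subsidy - 117. Reaching -377 requires subsidy = 130, outside [0, 8].
Intervening on tariff: output = -32*tariff + 247. Reaching -377 requires tariff = 39/2, not an integer.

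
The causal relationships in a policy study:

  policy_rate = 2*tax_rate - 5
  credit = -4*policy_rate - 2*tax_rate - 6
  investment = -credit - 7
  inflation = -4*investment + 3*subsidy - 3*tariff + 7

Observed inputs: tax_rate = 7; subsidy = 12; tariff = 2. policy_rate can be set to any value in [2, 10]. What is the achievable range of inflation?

Intervening on policy_rate fixes its value directly, overriding its dependence on tax_rate.
Substituting into the credit equation gives credit = -4*policy_rate - 20.
Substituting into the investment equation gives investment = 4*policy_rate + 13.
inflation becomes -16*policy_rate - 15.
Linear in policy_rate, so extremes are at the endpoints: policy_rate = 2 gives inflation = -47; policy_rate = 10 gives inflation = -175.

-175 to -47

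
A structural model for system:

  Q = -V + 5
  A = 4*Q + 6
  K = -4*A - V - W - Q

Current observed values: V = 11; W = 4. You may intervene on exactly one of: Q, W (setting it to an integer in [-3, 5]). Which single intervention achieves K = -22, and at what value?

set Q = -1

Intervening on Q: with other inputs at their observed values, K = -17*Q - 39. Solving for -22 gives Q = -1, within [-3, 5].
Intervening on W: K = -W + 67. Reaching -22 requires W = 89, outside [-3, 5].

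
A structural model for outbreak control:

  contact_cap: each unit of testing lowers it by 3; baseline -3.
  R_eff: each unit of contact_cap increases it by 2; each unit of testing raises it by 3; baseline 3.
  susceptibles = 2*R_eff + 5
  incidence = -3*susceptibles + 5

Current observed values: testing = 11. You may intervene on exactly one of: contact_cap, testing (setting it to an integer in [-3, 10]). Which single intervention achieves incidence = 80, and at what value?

Intervening on contact_cap: incidence = -12*contact_cap - 226. Reaching 80 requires contact_cap = -51/2, not an integer.
Intervening on testing: with other inputs at their observed values, incidence = 18*testing + 8. Solving for 80 gives testing = 4, within [-3, 10].

set testing = 4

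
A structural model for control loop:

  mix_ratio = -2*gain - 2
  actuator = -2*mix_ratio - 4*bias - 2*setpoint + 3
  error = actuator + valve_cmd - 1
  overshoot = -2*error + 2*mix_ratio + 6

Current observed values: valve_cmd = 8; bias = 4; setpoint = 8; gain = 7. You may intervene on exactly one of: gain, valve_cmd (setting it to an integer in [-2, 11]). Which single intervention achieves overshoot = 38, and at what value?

Intervening on gain: with other inputs at their observed values, overshoot = -12*gain + 38. Solving for 38 gives gain = 0, within [-2, 11].
Intervening on valve_cmd: overshoot = -2*valve_cmd - 30. Reaching 38 requires valve_cmd = -34, outside [-2, 11].

set gain = 0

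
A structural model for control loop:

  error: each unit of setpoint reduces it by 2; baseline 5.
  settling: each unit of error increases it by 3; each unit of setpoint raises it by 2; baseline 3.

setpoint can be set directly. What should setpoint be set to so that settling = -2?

setpoint = 5

Substituting into the settling equation gives settling = -4*setpoint + 18.
Solve -4*setpoint + 18 = -2: setpoint = (-2 - 18) / -4 = 5.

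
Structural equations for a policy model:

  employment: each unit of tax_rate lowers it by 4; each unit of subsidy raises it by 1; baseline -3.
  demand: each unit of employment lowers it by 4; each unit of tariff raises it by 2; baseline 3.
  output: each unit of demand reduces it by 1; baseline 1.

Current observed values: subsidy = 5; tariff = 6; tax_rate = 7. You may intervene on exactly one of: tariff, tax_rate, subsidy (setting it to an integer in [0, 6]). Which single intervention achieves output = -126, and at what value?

set subsidy = 3

Intervening on tariff: output = -2*tariff - 106. Reaching -126 requires tariff = 10, outside [0, 6].
Intervening on tax_rate: output = -16*tax_rate - 6. Reaching -126 requires tax_rate = 15/2, not an integer.
Intervening on subsidy: with other inputs at their observed values, output = 4*subsidy - 138. Solving for -126 gives subsidy = 3, within [0, 6].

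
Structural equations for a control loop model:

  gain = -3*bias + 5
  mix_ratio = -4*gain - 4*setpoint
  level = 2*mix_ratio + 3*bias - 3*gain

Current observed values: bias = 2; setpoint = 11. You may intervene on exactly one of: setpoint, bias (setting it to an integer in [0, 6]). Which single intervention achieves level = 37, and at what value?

set bias = 5

Intervening on setpoint: level = -8*setpoint + 17. Reaching 37 requires setpoint = -5/2, not an integer.
Intervening on bias: with other inputs at their observed values, level = 36*bias - 143. Solving for 37 gives bias = 5, within [0, 6].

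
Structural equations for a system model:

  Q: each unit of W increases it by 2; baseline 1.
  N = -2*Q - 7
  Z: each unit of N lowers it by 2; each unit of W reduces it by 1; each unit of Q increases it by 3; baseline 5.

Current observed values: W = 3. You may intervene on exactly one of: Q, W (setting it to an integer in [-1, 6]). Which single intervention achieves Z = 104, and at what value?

Intervening on Q: Z = 7*Q + 16. Reaching 104 requires Q = 88/7, not an integer.
Intervening on W: with other inputs at their observed values, Z = 13*W + 26. Solving for 104 gives W = 6, within [-1, 6].

set W = 6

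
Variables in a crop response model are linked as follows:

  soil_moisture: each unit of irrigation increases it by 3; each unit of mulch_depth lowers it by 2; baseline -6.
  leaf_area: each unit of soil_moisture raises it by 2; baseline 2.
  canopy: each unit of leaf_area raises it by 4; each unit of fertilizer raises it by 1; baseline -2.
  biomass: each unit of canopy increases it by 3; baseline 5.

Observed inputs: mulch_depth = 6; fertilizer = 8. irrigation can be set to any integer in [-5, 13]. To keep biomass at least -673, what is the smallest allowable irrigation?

Substituting into the soil_moisture equation gives soil_moisture = 3*irrigation - 18.
leaf_area becomes 6*irrigation - 34.
canopy becomes 24*irrigation - 130.
Substituting into the biomass equation gives biomass = 72*irrigation - 385.
Require 72*irrigation - 385 ≥ -673, so irrigation ≥ -4.
The smallest integer in [-5, 13] satisfying this is -4.

irrigation = -4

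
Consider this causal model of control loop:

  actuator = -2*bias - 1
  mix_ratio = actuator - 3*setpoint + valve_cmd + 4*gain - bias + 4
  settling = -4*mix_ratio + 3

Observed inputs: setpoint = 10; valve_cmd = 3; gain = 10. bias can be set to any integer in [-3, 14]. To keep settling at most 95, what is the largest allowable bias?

Substituting into the mix_ratio equation gives mix_ratio = -3*bias + 16.
Substituting into the settling equation gives settling = 12*bias - 61.
Require 12*bias - 61 ≤ 95, so bias ≤ 13.
The largest integer in [-3, 14] satisfying this is 13.

bias = 13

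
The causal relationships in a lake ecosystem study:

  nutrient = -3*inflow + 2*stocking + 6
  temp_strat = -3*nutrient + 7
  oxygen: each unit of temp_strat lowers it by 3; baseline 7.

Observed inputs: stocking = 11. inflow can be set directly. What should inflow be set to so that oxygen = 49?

inflow = 7

Substituting into the nutrient equation gives nutrient = -3*inflow + 28.
Substituting into the temp_strat equation gives temp_strat = 9*inflow - 77.
Substituting into the oxygen equation gives oxygen = -27*inflow + 238.
Solve -27*inflow + 238 = 49: inflow = (49 - 238) / -27 = 7.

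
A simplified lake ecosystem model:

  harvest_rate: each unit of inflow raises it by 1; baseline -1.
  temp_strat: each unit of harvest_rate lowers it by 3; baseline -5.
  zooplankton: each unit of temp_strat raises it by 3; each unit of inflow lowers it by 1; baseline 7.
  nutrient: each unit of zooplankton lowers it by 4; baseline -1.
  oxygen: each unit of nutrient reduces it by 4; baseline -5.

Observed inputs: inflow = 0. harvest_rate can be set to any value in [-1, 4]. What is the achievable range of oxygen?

-705 to 15

Intervening on harvest_rate fixes its value directly, overriding its dependence on inflow.
Substituting into the zooplankton equation gives zooplankton = -9*harvest_rate - 8.
So nutrient = 36*harvest_rate + 31.
oxygen becomes -144*harvest_rate - 129.
Linear in harvest_rate, so extremes are at the endpoints: harvest_rate = -1 gives oxygen = 15; harvest_rate = 4 gives oxygen = -705.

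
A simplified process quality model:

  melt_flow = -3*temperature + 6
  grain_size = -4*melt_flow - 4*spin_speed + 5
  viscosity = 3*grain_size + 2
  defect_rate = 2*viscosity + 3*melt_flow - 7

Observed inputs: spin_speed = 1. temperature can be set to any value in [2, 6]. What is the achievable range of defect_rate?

Substituting into the grain_size equation gives grain_size = 12*temperature - 23.
Substituting into the viscosity equation gives viscosity = 36*temperature - 67.
So defect_rate = 63*temperature - 123.
Linear in temperature, so extremes are at the endpoints: temperature = 2 gives defect_rate = 3; temperature = 6 gives defect_rate = 255.

3 to 255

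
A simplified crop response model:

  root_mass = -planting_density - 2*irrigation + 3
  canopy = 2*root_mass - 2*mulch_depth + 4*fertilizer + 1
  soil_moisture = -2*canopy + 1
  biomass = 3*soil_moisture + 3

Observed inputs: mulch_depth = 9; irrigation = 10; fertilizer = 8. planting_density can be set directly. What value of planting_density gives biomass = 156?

Substituting into the root_mass equation gives root_mass = -planting_density - 17.
This gives canopy = -2*planting_density - 19.
This gives soil_moisture = 4*planting_density + 39.
Substituting into the biomass equation gives biomass = 12*planting_density + 120.
Solve 12*planting_density + 120 = 156: planting_density = (156 - 120) / 12 = 3.

planting_density = 3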